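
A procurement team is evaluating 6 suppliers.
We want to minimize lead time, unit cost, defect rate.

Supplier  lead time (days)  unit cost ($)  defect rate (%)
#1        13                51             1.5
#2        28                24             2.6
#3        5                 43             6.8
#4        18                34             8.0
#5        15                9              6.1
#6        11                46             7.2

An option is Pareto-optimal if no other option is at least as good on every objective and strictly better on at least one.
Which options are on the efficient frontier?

#1, #2, #3, #5

#1: not dominated (best defect rate).
#2: not dominated.
#3: not dominated (best lead time).
#4: dominated by #5 (lead time 15≤18, unit cost 9≤34, defect rate 6.1≤8.0).
#5: not dominated (best unit cost).
#6: dominated by #3 (lead time 5≤11, unit cost 43≤46, defect rate 6.8≤7.2).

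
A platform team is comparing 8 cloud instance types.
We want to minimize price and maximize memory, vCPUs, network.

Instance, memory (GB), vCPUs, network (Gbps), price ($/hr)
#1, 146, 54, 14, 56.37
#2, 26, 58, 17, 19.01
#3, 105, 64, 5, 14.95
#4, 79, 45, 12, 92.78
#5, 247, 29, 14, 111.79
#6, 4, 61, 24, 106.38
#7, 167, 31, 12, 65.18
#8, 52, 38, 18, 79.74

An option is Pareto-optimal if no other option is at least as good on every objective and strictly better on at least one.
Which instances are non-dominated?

#1, #2, #3, #5, #6, #7, #8

#1: not dominated.
#2: not dominated.
#3: not dominated (best vCPUs).
#4: dominated by #1 (memory 146≥79, vCPUs 54≥45, network 14≥12, price 56.37≤92.78).
#5: not dominated (best memory).
#6: not dominated (best network).
#7: not dominated.
#8: not dominated.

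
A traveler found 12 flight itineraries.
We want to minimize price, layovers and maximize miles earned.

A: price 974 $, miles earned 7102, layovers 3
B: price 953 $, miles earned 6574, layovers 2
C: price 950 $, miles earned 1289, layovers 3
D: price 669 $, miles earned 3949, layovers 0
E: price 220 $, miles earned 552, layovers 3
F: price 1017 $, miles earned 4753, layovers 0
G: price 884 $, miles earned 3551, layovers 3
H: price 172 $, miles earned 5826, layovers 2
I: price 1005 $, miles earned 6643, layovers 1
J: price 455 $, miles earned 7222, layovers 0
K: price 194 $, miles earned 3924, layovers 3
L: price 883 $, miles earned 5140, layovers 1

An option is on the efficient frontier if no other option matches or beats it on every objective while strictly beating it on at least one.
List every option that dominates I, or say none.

J: price 455≤1005, miles earned 7222≥6643, layovers 0≤1 — dominates I.
Others (A, B, C, D, E, F, G, H, K, L) are each worse than I on at least one objective.

J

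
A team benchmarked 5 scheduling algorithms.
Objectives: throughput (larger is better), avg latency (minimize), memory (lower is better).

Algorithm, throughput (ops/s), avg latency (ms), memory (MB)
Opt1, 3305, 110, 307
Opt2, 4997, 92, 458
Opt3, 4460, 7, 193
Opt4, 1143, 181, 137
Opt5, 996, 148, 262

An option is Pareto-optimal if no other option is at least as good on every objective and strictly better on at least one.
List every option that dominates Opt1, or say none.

Opt3

Opt3: throughput 4460≥3305, avg latency 7≤110, memory 193≤307 — dominates Opt1.
Others (Opt2, Opt4, Opt5) are each worse than Opt1 on at least one objective.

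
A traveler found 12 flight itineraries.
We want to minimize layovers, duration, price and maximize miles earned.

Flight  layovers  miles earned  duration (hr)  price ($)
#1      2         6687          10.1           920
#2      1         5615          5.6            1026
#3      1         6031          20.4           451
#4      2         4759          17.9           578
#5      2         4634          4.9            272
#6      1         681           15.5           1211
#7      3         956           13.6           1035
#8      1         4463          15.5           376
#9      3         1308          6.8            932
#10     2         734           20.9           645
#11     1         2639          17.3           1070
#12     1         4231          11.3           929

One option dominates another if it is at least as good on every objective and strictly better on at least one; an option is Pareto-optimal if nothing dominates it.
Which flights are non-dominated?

#1: not dominated (best miles earned).
#2: not dominated.
#3: not dominated.
#4: not dominated.
#5: not dominated (best duration).
#6: dominated by #2 (layovers 1≤1, miles earned 5615≥681, duration 5.6≤15.5, price 1026≤1211).
#7: dominated by #1 (layovers 2≤3, miles earned 6687≥956, duration 10.1≤13.6, price 920≤1035).
#8: not dominated.
#9: dominated by #5 (layovers 2≤3, miles earned 4634≥1308, duration 4.9≤6.8, price 272≤932).
#10: dominated by #3 (layovers 1≤2, miles earned 6031≥734, duration 20.4≤20.9, price 451≤645).
#11: dominated by #2 (layovers 1≤1, miles earned 5615≥2639, duration 5.6≤17.3, price 1026≤1070).
#12: not dominated.

#1, #2, #3, #4, #5, #8, #12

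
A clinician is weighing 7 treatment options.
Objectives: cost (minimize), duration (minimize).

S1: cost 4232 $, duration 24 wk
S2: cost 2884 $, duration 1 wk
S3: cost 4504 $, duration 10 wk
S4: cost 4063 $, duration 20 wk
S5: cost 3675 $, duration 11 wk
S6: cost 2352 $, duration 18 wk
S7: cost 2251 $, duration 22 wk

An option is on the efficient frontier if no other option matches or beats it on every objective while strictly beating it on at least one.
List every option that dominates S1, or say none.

S2: cost 2884≤4232, duration 1≤24 — dominates S1.
S4: cost 4063≤4232, duration 20≤24 — dominates S1.
S5: cost 3675≤4232, duration 11≤24 — dominates S1.
S6: cost 2352≤4232, duration 18≤24 — dominates S1.
S7: cost 2251≤4232, duration 22≤24 — dominates S1.
Others (S3) are each worse than S1 on at least one objective.

S2, S4, S5, S6, S7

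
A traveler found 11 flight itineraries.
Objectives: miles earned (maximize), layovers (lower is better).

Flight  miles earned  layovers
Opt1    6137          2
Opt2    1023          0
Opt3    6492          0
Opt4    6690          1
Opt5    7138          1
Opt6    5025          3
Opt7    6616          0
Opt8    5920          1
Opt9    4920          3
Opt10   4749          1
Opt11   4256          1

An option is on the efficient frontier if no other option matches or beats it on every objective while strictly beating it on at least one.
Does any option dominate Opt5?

No

Opt1: worse on miles earned (6137 vs 7138).
Opt2: worse on miles earned (1023 vs 7138).
Opt3: worse on miles earned (6492 vs 7138).
Opt4: worse on miles earned (6690 vs 7138).
Opt6: worse on miles earned (5025 vs 7138).
Opt7: worse on miles earned (6616 vs 7138).
Opt8: worse on miles earned (5920 vs 7138).
Opt9: worse on miles earned (4920 vs 7138).
Opt10: worse on miles earned (4749 vs 7138).
Opt11: worse on miles earned (4256 vs 7138).
No option is at least as good as Opt5 on every objective and strictly better on one.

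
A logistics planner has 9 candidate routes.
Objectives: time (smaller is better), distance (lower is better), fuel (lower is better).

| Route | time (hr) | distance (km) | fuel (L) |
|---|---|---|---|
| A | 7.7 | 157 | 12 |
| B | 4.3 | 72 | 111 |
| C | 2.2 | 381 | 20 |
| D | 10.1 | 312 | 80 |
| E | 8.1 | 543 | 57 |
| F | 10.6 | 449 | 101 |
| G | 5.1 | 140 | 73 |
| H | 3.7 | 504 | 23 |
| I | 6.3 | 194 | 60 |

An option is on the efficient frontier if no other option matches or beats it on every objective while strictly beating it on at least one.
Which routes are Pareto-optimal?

A: not dominated (best fuel).
B: not dominated (best distance).
C: not dominated (best time).
D: dominated by A (time 7.7≤10.1, distance 157≤312, fuel 12≤80).
E: dominated by A (time 7.7≤8.1, distance 157≤543, fuel 12≤57).
F: dominated by A (time 7.7≤10.6, distance 157≤449, fuel 12≤101).
G: not dominated.
H: dominated by C (time 2.2≤3.7, distance 381≤504, fuel 20≤23).
I: not dominated.

A, B, C, G, I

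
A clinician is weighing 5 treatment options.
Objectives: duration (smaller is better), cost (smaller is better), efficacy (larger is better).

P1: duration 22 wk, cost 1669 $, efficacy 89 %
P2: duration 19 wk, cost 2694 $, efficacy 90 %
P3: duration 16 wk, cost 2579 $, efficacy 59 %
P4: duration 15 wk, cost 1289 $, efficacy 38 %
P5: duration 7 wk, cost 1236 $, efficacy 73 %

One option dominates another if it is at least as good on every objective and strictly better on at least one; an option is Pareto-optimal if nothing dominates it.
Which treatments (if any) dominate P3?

P5

P5: duration 7≤16, cost 1236≤2579, efficacy 73≥59 — dominates P3.
Others (P1, P2, P4) are each worse than P3 on at least one objective.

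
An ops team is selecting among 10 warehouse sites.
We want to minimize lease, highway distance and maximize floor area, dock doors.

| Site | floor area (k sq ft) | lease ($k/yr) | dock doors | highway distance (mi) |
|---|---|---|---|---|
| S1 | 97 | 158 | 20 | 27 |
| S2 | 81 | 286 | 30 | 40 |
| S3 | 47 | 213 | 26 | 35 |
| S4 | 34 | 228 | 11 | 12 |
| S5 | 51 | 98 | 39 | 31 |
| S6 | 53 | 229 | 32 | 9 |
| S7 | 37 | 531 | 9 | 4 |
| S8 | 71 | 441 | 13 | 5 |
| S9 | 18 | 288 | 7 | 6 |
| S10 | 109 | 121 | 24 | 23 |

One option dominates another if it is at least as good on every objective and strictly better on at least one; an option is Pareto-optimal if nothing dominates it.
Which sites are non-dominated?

S2, S4, S5, S6, S7, S8, S9, S10

S1: dominated by S10 (floor area 109≥97, lease 121≤158, dock doors 24≥20, highway distance 23≤27).
S2: not dominated.
S3: dominated by S5 (floor area 51≥47, lease 98≤213, dock doors 39≥26, highway distance 31≤35).
S4: not dominated.
S5: not dominated (best lease).
S6: not dominated.
S7: not dominated (best highway distance).
S8: not dominated.
S9: not dominated.
S10: not dominated (best floor area).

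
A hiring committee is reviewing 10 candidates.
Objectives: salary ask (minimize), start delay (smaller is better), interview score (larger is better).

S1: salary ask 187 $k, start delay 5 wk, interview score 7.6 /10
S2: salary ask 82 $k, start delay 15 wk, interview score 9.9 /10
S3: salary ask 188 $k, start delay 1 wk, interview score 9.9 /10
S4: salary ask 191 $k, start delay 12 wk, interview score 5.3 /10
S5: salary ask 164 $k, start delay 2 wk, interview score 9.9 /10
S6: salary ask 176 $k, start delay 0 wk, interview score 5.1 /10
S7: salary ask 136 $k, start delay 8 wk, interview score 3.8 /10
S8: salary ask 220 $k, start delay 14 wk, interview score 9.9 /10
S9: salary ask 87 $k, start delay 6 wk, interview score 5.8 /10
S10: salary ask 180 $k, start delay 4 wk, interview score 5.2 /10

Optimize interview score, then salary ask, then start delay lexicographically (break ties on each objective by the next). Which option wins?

S2

First maximize interview score: best is 9.9, kept {S2, S3, S5, S8}.
Then minimize salary ask: best is 82, kept {S2}.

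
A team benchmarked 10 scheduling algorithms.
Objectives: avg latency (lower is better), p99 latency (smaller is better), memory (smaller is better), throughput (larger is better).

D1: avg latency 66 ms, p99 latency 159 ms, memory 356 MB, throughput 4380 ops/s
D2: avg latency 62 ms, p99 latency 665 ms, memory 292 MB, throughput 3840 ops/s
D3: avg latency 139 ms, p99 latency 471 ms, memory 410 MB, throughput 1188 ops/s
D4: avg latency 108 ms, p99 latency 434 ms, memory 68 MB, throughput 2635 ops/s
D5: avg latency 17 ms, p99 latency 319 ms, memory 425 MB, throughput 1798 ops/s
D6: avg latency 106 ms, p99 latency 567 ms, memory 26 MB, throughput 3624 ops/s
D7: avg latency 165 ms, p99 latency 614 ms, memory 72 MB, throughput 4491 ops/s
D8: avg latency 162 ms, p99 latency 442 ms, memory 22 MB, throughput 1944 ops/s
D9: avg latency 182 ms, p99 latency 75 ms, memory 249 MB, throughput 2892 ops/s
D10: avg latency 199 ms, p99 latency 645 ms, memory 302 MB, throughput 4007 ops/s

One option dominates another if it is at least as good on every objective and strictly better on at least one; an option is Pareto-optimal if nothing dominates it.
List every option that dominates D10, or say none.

D7: avg latency 165≤199, p99 latency 614≤645, memory 72≤302, throughput 4491≥4007 — dominates D10.
Others (D1, D2, D3, D4, D5, D6, D8, D9) are each worse than D10 on at least one objective.

D7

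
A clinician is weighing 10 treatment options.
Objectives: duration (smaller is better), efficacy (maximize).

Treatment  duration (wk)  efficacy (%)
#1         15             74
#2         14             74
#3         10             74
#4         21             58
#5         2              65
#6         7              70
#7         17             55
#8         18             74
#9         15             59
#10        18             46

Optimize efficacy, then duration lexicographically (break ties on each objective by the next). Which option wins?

First maximize efficacy: best is 74, kept {#1, #2, #3, #8}.
Then minimize duration: best is 10, kept {#3}.

#3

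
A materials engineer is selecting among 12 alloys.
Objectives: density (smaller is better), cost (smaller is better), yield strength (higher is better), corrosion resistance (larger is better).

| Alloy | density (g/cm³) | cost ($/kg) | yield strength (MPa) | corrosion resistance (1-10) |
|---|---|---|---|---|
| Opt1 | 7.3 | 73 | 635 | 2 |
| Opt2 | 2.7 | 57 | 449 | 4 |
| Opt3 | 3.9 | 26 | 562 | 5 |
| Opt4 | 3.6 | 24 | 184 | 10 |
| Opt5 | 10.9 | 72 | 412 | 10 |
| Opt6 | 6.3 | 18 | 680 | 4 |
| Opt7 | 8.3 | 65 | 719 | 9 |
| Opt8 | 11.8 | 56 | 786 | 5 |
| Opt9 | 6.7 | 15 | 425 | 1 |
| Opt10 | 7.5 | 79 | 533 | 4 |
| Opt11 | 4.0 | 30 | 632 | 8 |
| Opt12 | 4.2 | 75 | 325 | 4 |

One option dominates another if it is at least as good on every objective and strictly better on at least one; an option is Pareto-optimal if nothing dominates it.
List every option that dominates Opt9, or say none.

Opt1: worse on density (7.3 vs 6.7).
Opt2: worse on cost (57 vs 15).
Opt3: worse on cost (26 vs 15).
Opt4: worse on cost (24 vs 15).
Opt5: worse on density (10.9 vs 6.7).
Opt6: worse on cost (18 vs 15).
Opt7: worse on density (8.3 vs 6.7).
Opt8: worse on density (11.8 vs 6.7).
Opt10: worse on density (7.5 vs 6.7).
Opt11: worse on cost (30 vs 15).
Opt12: worse on cost (75 vs 15).
No option dominates Opt9.

none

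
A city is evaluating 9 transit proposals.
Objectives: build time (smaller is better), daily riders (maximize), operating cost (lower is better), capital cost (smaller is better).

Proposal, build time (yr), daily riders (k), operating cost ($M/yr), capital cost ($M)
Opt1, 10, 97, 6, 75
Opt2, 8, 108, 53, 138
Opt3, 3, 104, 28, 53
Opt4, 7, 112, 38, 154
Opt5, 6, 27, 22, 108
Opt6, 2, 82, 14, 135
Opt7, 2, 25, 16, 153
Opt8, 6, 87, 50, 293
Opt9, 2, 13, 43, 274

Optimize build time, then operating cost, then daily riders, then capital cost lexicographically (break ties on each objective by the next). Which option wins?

Opt6

First minimize build time: best is 2, kept {Opt6, Opt7, Opt9}.
Then minimize operating cost: best is 14, kept {Opt6}.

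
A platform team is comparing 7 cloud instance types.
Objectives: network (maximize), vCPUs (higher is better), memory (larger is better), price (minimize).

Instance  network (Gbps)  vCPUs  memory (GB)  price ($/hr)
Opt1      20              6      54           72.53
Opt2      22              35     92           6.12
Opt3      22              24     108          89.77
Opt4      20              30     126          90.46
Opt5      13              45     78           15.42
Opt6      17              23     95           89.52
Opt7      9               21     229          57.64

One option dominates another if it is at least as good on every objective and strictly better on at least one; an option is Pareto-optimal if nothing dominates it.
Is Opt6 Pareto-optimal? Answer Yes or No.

Yes

Opt1: worse on vCPUs (6 vs 23).
Opt2: worse on memory (92 vs 95).
Opt3: worse on price (89.77 vs 89.52).
Opt4: worse on price (90.46 vs 89.52).
Opt5: worse on network (13 vs 17).
Opt7: worse on network (9 vs 17).
No option is at least as good as Opt6 on every objective and strictly better on one.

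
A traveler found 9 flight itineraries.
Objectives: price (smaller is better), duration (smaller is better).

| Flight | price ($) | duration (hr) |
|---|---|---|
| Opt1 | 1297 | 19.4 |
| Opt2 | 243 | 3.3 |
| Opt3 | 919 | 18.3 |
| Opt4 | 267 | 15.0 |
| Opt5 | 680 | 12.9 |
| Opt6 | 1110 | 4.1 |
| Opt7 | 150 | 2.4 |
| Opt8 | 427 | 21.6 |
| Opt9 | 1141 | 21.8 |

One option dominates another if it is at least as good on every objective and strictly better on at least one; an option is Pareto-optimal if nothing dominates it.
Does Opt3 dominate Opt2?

No

Opt3 vs Opt2: Opt3 is worse on price (919 vs 243), so it does not dominate Opt2.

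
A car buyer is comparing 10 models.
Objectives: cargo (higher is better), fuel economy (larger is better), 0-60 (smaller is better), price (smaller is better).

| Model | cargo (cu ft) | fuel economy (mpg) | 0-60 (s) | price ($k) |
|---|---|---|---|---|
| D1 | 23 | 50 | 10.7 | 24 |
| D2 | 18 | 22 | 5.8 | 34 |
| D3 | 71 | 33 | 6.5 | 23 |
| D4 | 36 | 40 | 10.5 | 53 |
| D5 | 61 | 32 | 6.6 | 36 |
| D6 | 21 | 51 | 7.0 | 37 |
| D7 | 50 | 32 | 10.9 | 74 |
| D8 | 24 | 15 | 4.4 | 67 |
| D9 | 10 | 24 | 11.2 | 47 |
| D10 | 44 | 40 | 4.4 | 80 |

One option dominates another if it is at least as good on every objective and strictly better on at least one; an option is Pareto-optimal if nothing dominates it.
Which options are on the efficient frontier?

D1: not dominated.
D2: not dominated.
D3: not dominated (best cargo).
D4: not dominated.
D5: dominated by D3 (cargo 71≥61, fuel economy 33≥32, 0-60 6.5≤6.6, price 23≤36).
D6: not dominated (best fuel economy).
D7: dominated by D3 (cargo 71≥50, fuel economy 33≥32, 0-60 6.5≤10.9, price 23≤74).
D8: not dominated.
D9: dominated by D1 (cargo 23≥10, fuel economy 50≥24, 0-60 10.7≤11.2, price 24≤47).
D10: not dominated.

D1, D2, D3, D4, D6, D8, D10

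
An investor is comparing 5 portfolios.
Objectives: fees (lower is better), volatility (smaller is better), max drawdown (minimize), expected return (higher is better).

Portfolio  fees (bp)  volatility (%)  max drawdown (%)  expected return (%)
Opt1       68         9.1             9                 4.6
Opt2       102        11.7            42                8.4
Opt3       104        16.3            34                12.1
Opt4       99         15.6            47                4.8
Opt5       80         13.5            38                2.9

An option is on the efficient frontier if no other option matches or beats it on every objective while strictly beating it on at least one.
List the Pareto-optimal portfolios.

Opt1: not dominated (best fees).
Opt2: not dominated.
Opt3: not dominated (best expected return).
Opt4: not dominated.
Opt5: dominated by Opt1 (fees 68≤80, volatility 9.1≤13.5, max drawdown 9≤38, expected return 4.6≥2.9).

Opt1, Opt2, Opt3, Opt4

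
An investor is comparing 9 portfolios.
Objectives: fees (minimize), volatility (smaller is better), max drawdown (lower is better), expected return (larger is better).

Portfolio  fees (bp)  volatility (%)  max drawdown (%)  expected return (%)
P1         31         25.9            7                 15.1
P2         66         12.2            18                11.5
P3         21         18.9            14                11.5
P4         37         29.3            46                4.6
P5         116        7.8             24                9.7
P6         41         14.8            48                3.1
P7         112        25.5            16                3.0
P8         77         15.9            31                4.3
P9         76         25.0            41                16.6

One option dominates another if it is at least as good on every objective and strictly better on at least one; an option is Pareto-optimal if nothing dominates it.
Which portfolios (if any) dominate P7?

P3: fees 21≤112, volatility 18.9≤25.5, max drawdown 14≤16, expected return 11.5≥3.0 — dominates P7.
Others (P1, P2, P4, P5, P6, P8, P9) are each worse than P7 on at least one objective.

P3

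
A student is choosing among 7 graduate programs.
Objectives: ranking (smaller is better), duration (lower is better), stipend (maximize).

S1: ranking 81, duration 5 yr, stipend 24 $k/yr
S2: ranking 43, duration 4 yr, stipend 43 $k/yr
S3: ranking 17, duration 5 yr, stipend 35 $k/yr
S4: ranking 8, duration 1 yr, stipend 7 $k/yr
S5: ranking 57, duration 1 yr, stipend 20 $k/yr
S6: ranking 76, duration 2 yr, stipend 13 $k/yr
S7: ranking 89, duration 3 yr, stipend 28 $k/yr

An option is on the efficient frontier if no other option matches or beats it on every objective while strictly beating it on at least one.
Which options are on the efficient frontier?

S2, S3, S4, S5, S7

S1: dominated by S2 (ranking 43≤81, duration 4≤5, stipend 43≥24).
S2: not dominated (best stipend).
S3: not dominated.
S4: not dominated (best ranking).
S5: not dominated.
S6: dominated by S5 (ranking 57≤76, duration 1≤2, stipend 20≥13).
S7: not dominated.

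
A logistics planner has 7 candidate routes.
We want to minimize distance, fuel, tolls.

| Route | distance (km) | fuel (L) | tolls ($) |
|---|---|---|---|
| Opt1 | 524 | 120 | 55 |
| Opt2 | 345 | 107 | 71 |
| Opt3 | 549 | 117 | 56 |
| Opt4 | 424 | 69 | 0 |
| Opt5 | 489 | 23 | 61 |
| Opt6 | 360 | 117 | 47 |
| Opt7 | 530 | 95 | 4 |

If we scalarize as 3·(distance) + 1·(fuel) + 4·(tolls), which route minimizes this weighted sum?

Opt4

Opt1: 3·524 + 1·120 + 4·55 = 1912
Opt2: 3·345 + 1·107 + 4·71 = 1426
Opt3: 3·549 + 1·117 + 4·56 = 1988
Opt4: 3·424 + 1·69 + 4·0 = 1341
Opt5: 3·489 + 1·23 + 4·61 = 1734
Opt6: 3·360 + 1·117 + 4·47 = 1385
Opt7: 3·530 + 1·95 + 4·4 = 1701
Lowest: Opt4 at 1341.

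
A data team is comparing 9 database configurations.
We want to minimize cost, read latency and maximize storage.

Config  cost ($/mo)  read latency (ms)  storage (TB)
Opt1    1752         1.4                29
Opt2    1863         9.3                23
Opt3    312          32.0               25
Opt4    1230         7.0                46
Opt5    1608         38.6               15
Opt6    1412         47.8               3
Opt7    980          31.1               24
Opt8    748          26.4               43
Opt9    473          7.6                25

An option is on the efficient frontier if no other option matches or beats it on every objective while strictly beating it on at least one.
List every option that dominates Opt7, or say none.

Opt8, Opt9

Opt8: cost 748≤980, read latency 26.4≤31.1, storage 43≥24 — dominates Opt7.
Opt9: cost 473≤980, read latency 7.6≤31.1, storage 25≥24 — dominates Opt7.
Others (Opt1, Opt2, Opt3, Opt4, Opt5, Opt6) are each worse than Opt7 on at least one objective.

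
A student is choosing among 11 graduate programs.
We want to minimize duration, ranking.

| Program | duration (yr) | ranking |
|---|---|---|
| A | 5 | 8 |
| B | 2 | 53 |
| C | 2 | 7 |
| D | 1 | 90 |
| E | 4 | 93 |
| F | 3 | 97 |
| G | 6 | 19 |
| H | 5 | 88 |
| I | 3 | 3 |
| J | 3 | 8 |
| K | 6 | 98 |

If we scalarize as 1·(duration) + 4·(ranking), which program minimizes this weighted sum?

A: 1·5 + 4·8 = 37
B: 1·2 + 4·53 = 214
C: 1·2 + 4·7 = 30
D: 1·1 + 4·90 = 361
E: 1·4 + 4·93 = 376
F: 1·3 + 4·97 = 391
G: 1·6 + 4·19 = 82
H: 1·5 + 4·88 = 357
I: 1·3 + 4·3 = 15
J: 1·3 + 4·8 = 35
K: 1·6 + 4·98 = 398
Lowest: I at 15.

I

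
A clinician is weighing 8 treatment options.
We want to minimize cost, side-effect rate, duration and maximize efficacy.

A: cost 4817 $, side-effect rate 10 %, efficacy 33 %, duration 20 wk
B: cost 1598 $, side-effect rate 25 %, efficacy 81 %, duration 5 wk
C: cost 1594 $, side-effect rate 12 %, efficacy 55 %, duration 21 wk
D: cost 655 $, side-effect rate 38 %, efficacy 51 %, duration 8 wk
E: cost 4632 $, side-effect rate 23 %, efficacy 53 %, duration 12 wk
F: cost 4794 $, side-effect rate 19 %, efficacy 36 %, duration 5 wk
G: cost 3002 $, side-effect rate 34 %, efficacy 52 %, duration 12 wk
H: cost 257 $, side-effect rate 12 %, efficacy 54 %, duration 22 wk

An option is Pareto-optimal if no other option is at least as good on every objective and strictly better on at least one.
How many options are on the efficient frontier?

A: not dominated (best side-effect rate).
B: not dominated (best efficacy).
C: not dominated.
D: not dominated.
E: not dominated.
F: not dominated.
G: dominated by B (cost 1598≤3002, side-effect rate 25≤34, efficacy 81≥52, duration 5≤12).
H: not dominated (best cost).
Pareto-optimal: A, B, C, D, E, F, H → 7.

7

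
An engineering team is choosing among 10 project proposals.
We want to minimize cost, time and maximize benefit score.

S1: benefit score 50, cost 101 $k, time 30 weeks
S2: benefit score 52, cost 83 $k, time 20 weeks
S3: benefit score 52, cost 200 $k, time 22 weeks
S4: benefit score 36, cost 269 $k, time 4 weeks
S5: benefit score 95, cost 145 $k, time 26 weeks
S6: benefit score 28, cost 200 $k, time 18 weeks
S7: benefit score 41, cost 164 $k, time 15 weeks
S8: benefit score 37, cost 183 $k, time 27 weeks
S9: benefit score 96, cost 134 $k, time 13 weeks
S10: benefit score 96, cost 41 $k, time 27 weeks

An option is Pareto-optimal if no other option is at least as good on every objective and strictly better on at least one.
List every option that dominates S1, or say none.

S2, S10

S2: benefit score 52≥50, cost 83≤101, time 20≤30 — dominates S1.
S10: benefit score 96≥50, cost 41≤101, time 27≤30 — dominates S1.
Others (S3, S4, S5, S6, S7, S8, S9) are each worse than S1 on at least one objective.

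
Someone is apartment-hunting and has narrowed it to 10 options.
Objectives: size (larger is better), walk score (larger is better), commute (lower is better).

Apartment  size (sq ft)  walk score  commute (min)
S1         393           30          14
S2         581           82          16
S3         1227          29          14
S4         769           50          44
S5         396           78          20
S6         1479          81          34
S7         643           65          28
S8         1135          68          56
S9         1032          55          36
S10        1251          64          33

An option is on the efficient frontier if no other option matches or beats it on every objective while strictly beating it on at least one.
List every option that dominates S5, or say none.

S2

S2: size 581≥396, walk score 82≥78, commute 16≤20 — dominates S5.
Others (S1, S3, S4, S6, S7, S8, S9, S10) are each worse than S5 on at least one objective.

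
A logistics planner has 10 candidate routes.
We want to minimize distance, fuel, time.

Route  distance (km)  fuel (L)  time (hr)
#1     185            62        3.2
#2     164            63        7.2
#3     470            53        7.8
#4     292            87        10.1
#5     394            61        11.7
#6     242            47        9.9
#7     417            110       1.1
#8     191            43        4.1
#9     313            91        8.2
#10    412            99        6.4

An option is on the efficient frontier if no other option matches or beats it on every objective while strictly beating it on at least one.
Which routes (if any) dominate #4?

#1, #2, #6, #8

#1: distance 185≤292, fuel 62≤87, time 3.2≤10.1 — dominates #4.
#2: distance 164≤292, fuel 63≤87, time 7.2≤10.1 — dominates #4.
#6: distance 242≤292, fuel 47≤87, time 9.9≤10.1 — dominates #4.
#8: distance 191≤292, fuel 43≤87, time 4.1≤10.1 — dominates #4.
Others (#3, #5, #7, #9, #10) are each worse than #4 on at least one objective.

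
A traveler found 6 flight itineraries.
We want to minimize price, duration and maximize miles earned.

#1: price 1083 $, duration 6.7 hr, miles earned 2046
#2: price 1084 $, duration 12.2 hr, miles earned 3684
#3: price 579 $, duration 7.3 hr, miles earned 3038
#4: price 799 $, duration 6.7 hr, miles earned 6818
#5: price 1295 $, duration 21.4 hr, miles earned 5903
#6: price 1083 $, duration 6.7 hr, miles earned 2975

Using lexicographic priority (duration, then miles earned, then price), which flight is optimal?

First minimize duration: best is 6.7, kept {#1, #4, #6}.
Then maximize miles earned: best is 6818, kept {#4}.

#4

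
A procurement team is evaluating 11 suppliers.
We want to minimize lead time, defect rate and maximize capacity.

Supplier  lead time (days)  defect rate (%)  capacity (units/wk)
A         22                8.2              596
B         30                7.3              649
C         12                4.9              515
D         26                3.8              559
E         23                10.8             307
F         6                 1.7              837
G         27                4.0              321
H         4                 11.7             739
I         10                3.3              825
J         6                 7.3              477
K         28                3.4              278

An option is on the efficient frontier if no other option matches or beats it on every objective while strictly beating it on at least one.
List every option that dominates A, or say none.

F: lead time 6≤22, defect rate 1.7≤8.2, capacity 837≥596 — dominates A.
I: lead time 10≤22, defect rate 3.3≤8.2, capacity 825≥596 — dominates A.
Others (B, C, D, E, G, H, J, K) are each worse than A on at least one objective.

F, I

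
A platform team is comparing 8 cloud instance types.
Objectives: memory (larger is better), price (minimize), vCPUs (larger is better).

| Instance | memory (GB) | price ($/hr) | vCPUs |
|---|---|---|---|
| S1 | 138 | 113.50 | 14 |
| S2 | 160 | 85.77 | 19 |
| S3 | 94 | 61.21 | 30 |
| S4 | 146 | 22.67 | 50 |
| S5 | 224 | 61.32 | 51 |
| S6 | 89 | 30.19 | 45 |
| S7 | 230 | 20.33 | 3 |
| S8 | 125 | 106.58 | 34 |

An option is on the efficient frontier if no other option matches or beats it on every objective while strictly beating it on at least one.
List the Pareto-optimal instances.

S1: dominated by S2 (memory 160≥138, price 85.77≤113.50, vCPUs 19≥14).
S2: dominated by S5 (memory 224≥160, price 61.32≤85.77, vCPUs 51≥19).
S3: dominated by S4 (memory 146≥94, price 22.67≤61.21, vCPUs 50≥30).
S4: not dominated.
S5: not dominated (best vCPUs).
S6: dominated by S4 (memory 146≥89, price 22.67≤30.19, vCPUs 50≥45).
S7: not dominated (best memory).
S8: dominated by S4 (memory 146≥125, price 22.67≤106.58, vCPUs 50≥34).

S4, S5, S7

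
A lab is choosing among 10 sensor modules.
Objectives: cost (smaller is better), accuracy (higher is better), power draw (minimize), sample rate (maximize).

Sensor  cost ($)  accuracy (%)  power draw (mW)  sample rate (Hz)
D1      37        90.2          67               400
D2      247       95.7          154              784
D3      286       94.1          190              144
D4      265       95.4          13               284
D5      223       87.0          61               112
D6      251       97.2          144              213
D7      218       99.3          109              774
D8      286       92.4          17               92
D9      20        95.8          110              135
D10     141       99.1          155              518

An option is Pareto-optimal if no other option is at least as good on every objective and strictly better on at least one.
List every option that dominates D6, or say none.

D7: cost 218≤251, accuracy 99.3≥97.2, power draw 109≤144, sample rate 774≥213 — dominates D6.
Others (D1, D2, D3, D4, D5, D8, D9, D10) are each worse than D6 on at least one objective.

D7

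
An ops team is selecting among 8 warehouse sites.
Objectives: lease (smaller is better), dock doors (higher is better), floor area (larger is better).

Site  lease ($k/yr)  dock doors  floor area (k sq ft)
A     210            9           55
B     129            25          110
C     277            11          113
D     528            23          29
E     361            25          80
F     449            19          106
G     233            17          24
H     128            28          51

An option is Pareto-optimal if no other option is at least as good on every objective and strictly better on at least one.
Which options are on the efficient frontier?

A: dominated by B (lease 129≤210, dock doors 25≥9, floor area 110≥55).
B: not dominated.
C: not dominated (best floor area).
D: dominated by B (lease 129≤528, dock doors 25≥23, floor area 110≥29).
E: dominated by B (lease 129≤361, dock doors 25≥25, floor area 110≥80).
F: dominated by B (lease 129≤449, dock doors 25≥19, floor area 110≥106).
G: dominated by B (lease 129≤233, dock doors 25≥17, floor area 110≥24).
H: not dominated (best lease).

B, C, H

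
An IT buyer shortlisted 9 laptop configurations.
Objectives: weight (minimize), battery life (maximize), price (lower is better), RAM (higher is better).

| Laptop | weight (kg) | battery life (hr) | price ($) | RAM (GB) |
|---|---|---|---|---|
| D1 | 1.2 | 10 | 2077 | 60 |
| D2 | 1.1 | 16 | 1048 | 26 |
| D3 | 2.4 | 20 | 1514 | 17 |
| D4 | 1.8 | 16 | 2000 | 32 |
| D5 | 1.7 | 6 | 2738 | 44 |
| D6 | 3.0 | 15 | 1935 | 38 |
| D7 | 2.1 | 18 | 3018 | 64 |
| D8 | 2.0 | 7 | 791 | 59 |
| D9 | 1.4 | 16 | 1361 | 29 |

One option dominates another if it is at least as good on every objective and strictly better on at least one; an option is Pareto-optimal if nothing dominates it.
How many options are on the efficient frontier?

D1: not dominated.
D2: not dominated (best weight).
D3: not dominated (best battery life).
D4: not dominated.
D5: dominated by D1 (weight 1.2≤1.7, battery life 10≥6, price 2077≤2738, RAM 60≥44).
D6: not dominated.
D7: not dominated (best RAM).
D8: not dominated (best price).
D9: not dominated.
Pareto-optimal: D1, D2, D3, D4, D6, D7, D8, D9 → 8.

8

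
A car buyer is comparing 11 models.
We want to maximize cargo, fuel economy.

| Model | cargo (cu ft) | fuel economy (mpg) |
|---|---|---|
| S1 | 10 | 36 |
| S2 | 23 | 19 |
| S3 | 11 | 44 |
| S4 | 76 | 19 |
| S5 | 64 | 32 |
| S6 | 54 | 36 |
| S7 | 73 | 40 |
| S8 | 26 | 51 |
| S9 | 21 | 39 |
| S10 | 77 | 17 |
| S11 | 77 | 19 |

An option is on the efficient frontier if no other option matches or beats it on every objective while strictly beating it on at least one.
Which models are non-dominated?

S7, S8, S11

S1: dominated by S3 (cargo 11≥10, fuel economy 44≥36).
S2: dominated by S4 (cargo 76≥23, fuel economy 19≥19).
S3: dominated by S8 (cargo 26≥11, fuel economy 51≥44).
S4: dominated by S11 (cargo 77≥76, fuel economy 19≥19).
S5: dominated by S7 (cargo 73≥64, fuel economy 40≥32).
S6: dominated by S7 (cargo 73≥54, fuel economy 40≥36).
S7: not dominated.
S8: not dominated (best fuel economy).
S9: dominated by S7 (cargo 73≥21, fuel economy 40≥39).
S10: dominated by S11 (cargo 77≥77, fuel economy 19≥17).
S11: not dominated.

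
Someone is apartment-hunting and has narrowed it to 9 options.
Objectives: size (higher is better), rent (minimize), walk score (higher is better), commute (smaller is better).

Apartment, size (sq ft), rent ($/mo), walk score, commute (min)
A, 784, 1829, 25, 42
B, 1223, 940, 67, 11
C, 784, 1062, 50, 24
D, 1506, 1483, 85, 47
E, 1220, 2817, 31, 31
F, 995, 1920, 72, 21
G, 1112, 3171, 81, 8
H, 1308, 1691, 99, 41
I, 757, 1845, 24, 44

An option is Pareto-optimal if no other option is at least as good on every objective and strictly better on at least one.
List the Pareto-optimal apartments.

A: dominated by B (size 1223≥784, rent 940≤1829, walk score 67≥25, commute 11≤42).
B: not dominated (best rent).
C: dominated by B (size 1223≥784, rent 940≤1062, walk score 67≥50, commute 11≤24).
D: not dominated (best size).
E: dominated by B (size 1223≥1220, rent 940≤2817, walk score 67≥31, commute 11≤31).
F: not dominated.
G: not dominated (best commute).
H: not dominated (best walk score).
I: dominated by A (size 784≥757, rent 1829≤1845, walk score 25≥24, commute 42≤44).

B, D, F, G, H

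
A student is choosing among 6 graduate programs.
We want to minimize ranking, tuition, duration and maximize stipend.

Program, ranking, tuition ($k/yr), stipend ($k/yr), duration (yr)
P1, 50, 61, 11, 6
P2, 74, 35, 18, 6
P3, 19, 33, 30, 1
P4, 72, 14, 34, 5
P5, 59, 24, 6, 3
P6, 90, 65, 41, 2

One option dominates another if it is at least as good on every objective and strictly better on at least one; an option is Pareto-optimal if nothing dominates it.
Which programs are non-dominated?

P3, P4, P5, P6

P1: dominated by P3 (ranking 19≤50, tuition 33≤61, stipend 30≥11, duration 1≤6).
P2: dominated by P3 (ranking 19≤74, tuition 33≤35, stipend 30≥18, duration 1≤6).
P3: not dominated (best ranking).
P4: not dominated (best tuition).
P5: not dominated.
P6: not dominated (best stipend).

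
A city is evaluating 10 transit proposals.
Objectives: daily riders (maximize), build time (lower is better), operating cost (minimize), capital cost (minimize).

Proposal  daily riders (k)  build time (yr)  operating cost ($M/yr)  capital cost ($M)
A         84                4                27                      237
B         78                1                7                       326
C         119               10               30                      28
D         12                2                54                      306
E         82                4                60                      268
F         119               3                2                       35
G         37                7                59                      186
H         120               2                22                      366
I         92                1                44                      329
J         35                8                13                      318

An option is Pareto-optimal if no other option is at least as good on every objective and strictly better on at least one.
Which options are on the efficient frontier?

A: dominated by F (daily riders 119≥84, build time 3≤4, operating cost 2≤27, capital cost 35≤237).
B: not dominated.
C: not dominated (best capital cost).
D: not dominated.
E: dominated by A (daily riders 84≥82, build time 4≤4, operating cost 27≤60, capital cost 237≤268).
F: not dominated (best operating cost).
G: dominated by F (daily riders 119≥37, build time 3≤7, operating cost 2≤59, capital cost 35≤186).
H: not dominated (best daily riders).
I: not dominated.
J: dominated by F (daily riders 119≥35, build time 3≤8, operating cost 2≤13, capital cost 35≤318).

B, C, D, F, H, I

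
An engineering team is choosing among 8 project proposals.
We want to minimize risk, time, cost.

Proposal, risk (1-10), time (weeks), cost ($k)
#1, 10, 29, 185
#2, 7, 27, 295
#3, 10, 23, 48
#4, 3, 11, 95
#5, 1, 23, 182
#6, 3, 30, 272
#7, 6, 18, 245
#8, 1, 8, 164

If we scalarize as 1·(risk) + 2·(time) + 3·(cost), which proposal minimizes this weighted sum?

#3

#1: 1·10 + 2·29 + 3·185 = 623
#2: 1·7 + 2·27 + 3·295 = 946
#3: 1·10 + 2·23 + 3·48 = 200
#4: 1·3 + 2·11 + 3·95 = 310
#5: 1·1 + 2·23 + 3·182 = 593
#6: 1·3 + 2·30 + 3·272 = 879
#7: 1·6 + 2·18 + 3·245 = 777
#8: 1·1 + 2·8 + 3·164 = 509
Lowest: #3 at 200.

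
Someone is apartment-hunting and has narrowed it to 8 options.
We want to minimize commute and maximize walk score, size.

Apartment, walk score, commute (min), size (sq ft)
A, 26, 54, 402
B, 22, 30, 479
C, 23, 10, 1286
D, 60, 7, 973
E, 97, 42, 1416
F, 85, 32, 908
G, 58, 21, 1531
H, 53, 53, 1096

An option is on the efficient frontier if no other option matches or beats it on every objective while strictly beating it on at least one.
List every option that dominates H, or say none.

E: walk score 97≥53, commute 42≤53, size 1416≥1096 — dominates H.
G: walk score 58≥53, commute 21≤53, size 1531≥1096 — dominates H.
Others (A, B, C, D, F) are each worse than H on at least one objective.

E, G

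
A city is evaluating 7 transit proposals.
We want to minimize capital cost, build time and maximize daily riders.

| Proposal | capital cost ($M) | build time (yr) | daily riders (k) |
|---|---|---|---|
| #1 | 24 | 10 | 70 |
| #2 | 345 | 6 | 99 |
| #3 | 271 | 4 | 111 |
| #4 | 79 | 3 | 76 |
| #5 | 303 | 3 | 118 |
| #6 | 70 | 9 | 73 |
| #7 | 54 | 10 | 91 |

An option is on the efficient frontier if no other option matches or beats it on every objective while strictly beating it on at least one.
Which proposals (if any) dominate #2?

#3, #5

#3: capital cost 271≤345, build time 4≤6, daily riders 111≥99 — dominates #2.
#5: capital cost 303≤345, build time 3≤6, daily riders 118≥99 — dominates #2.
Others (#1, #4, #6, #7) are each worse than #2 on at least one objective.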